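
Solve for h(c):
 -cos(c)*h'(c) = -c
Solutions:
 h(c) = C1 + Integral(c/cos(c), c)


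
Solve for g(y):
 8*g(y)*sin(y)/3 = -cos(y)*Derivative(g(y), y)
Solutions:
 g(y) = C1*cos(y)^(8/3)


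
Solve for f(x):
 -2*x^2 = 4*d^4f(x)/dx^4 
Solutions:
 f(x) = C1 + C2*x + C3*x^2 + C4*x^3 - x^6/720


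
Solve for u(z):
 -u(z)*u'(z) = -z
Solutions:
 u(z) = -sqrt(C1 + z^2)
 u(z) = sqrt(C1 + z^2)


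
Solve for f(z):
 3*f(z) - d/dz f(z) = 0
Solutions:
 f(z) = C1*exp(3*z)


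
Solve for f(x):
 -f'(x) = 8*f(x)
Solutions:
 f(x) = C1*exp(-8*x)


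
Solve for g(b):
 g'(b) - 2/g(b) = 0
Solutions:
 g(b) = -sqrt(C1 + 4*b)
 g(b) = sqrt(C1 + 4*b)


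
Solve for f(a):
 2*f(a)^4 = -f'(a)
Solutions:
 f(a) = (-3^(2/3) - 3*3^(1/6)*I)*(1/(C1 + 2*a))^(1/3)/6
 f(a) = (-3^(2/3) + 3*3^(1/6)*I)*(1/(C1 + 2*a))^(1/3)/6
 f(a) = (1/(C1 + 6*a))^(1/3)


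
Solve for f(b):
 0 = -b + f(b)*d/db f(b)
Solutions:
 f(b) = -sqrt(C1 + b^2)
 f(b) = sqrt(C1 + b^2)


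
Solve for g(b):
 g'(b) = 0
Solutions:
 g(b) = C1


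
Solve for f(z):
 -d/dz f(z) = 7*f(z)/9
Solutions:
 f(z) = C1*exp(-7*z/9)


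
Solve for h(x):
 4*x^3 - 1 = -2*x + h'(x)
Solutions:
 h(x) = C1 + x^4 + x^2 - x


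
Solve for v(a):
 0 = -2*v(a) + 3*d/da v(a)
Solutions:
 v(a) = C1*exp(2*a/3)


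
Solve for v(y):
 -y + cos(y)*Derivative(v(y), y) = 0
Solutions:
 v(y) = C1 + Integral(y/cos(y), y)


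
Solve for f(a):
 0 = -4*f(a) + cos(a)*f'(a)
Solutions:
 f(a) = C1*(sin(a)^2 + 2*sin(a) + 1)/(sin(a)^2 - 2*sin(a) + 1)


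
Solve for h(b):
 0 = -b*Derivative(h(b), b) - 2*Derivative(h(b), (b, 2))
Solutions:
 h(b) = C1 + C2*erf(b/2)


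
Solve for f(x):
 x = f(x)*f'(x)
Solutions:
 f(x) = -sqrt(C1 + x^2)
 f(x) = sqrt(C1 + x^2)


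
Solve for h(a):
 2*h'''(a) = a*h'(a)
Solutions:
 h(a) = C1 + Integral(C2*airyai(2^(2/3)*a/2) + C3*airybi(2^(2/3)*a/2), a)


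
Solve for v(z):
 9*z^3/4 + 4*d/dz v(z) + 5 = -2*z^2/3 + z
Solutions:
 v(z) = C1 - 9*z^4/64 - z^3/18 + z^2/8 - 5*z/4


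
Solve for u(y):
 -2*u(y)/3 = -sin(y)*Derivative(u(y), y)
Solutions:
 u(y) = C1*(cos(y) - 1)^(1/3)/(cos(y) + 1)^(1/3)


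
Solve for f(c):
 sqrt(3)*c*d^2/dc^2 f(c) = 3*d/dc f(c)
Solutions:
 f(c) = C1 + C2*c^(1 + sqrt(3))


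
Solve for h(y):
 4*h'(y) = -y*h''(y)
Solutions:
 h(y) = C1 + C2/y^3


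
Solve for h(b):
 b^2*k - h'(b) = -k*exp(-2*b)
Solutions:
 h(b) = C1 + b^3*k/3 - k*exp(-2*b)/2


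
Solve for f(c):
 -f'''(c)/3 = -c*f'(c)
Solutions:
 f(c) = C1 + Integral(C2*airyai(3^(1/3)*c) + C3*airybi(3^(1/3)*c), c)


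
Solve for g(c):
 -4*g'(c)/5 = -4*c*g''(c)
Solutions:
 g(c) = C1 + C2*c^(6/5)


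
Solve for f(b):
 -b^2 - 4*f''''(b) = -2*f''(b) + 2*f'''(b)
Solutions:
 f(b) = C1 + C2*b + C3*exp(-b) + C4*exp(b/2) + b^4/24 + b^3/6 + 3*b^2/2


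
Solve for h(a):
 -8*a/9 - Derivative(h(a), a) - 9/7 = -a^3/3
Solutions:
 h(a) = C1 + a^4/12 - 4*a^2/9 - 9*a/7


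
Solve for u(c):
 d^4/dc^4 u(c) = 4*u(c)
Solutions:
 u(c) = C1*exp(-sqrt(2)*c) + C2*exp(sqrt(2)*c) + C3*sin(sqrt(2)*c) + C4*cos(sqrt(2)*c)


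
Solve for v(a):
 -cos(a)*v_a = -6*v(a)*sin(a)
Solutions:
 v(a) = C1/cos(a)^6


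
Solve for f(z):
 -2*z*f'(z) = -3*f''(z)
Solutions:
 f(z) = C1 + C2*erfi(sqrt(3)*z/3)


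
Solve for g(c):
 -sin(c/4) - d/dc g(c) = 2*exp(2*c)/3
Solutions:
 g(c) = C1 - exp(2*c)/3 + 4*cos(c/4)


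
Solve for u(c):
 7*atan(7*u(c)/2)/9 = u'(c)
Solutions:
 Integral(1/atan(7*_y/2), (_y, u(c))) = C1 + 7*c/9


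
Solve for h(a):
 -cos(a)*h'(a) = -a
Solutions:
 h(a) = C1 + Integral(a/cos(a), a)


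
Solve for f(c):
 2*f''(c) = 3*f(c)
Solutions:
 f(c) = C1*exp(-sqrt(6)*c/2) + C2*exp(sqrt(6)*c/2)


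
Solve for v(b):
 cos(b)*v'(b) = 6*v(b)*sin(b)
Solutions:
 v(b) = C1/cos(b)^6


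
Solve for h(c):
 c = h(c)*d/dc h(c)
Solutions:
 h(c) = -sqrt(C1 + c^2)
 h(c) = sqrt(C1 + c^2)


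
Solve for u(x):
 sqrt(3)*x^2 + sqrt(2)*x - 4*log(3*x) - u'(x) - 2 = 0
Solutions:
 u(x) = C1 + sqrt(3)*x^3/3 + sqrt(2)*x^2/2 - 4*x*log(x) - x*log(81) + 2*x


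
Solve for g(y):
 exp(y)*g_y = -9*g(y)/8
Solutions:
 g(y) = C1*exp(9*exp(-y)/8)


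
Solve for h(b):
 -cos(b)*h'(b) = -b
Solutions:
 h(b) = C1 + Integral(b/cos(b), b)


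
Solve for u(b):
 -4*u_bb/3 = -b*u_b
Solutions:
 u(b) = C1 + C2*erfi(sqrt(6)*b/4)


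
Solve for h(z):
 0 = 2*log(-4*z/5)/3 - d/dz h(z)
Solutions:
 h(z) = C1 + 2*z*log(-z)/3 + 2*z*(-log(5) - 1 + 2*log(2))/3


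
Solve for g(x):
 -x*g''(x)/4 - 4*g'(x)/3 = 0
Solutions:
 g(x) = C1 + C2/x^(13/3)


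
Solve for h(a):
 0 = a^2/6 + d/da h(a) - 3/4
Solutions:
 h(a) = C1 - a^3/18 + 3*a/4


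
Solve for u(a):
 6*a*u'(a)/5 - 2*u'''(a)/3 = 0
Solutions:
 u(a) = C1 + Integral(C2*airyai(15^(2/3)*a/5) + C3*airybi(15^(2/3)*a/5), a)


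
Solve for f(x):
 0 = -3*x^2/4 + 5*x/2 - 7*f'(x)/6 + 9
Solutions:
 f(x) = C1 - 3*x^3/14 + 15*x^2/14 + 54*x/7


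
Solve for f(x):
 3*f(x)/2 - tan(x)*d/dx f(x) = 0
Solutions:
 f(x) = C1*sin(x)^(3/2)


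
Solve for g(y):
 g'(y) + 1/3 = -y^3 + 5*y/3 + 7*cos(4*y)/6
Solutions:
 g(y) = C1 - y^4/4 + 5*y^2/6 - y/3 + 7*sin(4*y)/24


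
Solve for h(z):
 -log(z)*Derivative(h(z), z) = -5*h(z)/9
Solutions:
 h(z) = C1*exp(5*li(z)/9)


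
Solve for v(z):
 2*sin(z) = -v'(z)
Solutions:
 v(z) = C1 + 2*cos(z)


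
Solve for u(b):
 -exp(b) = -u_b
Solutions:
 u(b) = C1 + exp(b)


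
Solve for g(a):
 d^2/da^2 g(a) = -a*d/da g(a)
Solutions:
 g(a) = C1 + C2*erf(sqrt(2)*a/2)


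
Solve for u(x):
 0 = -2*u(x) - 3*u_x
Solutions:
 u(x) = C1*exp(-2*x/3)


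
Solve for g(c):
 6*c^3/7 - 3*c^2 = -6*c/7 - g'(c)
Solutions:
 g(c) = C1 - 3*c^4/14 + c^3 - 3*c^2/7


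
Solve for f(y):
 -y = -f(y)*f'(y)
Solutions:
 f(y) = -sqrt(C1 + y^2)
 f(y) = sqrt(C1 + y^2)


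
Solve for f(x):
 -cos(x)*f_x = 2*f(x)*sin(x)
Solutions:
 f(x) = C1*cos(x)^2


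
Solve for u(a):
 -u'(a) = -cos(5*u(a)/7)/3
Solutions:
 -a/3 - 7*log(sin(5*u(a)/7) - 1)/10 + 7*log(sin(5*u(a)/7) + 1)/10 = C1


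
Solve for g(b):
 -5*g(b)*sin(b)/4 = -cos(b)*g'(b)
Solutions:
 g(b) = C1/cos(b)^(5/4)


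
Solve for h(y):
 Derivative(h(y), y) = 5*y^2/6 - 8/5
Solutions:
 h(y) = C1 + 5*y^3/18 - 8*y/5


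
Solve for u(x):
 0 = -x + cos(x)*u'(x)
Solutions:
 u(x) = C1 + Integral(x/cos(x), x)


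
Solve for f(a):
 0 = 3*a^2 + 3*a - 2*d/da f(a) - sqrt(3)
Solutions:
 f(a) = C1 + a^3/2 + 3*a^2/4 - sqrt(3)*a/2


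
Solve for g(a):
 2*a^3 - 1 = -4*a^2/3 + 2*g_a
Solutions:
 g(a) = C1 + a^4/4 + 2*a^3/9 - a/2


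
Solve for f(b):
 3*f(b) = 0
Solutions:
 f(b) = 0


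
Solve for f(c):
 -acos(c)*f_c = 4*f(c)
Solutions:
 f(c) = C1*exp(-4*Integral(1/acos(c), c))


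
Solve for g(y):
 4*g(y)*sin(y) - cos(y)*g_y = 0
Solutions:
 g(y) = C1/cos(y)^4


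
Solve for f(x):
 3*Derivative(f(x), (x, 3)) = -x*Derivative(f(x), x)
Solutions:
 f(x) = C1 + Integral(C2*airyai(-3^(2/3)*x/3) + C3*airybi(-3^(2/3)*x/3), x)


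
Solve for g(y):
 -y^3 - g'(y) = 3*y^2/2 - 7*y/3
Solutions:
 g(y) = C1 - y^4/4 - y^3/2 + 7*y^2/6


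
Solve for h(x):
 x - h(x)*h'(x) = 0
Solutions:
 h(x) = -sqrt(C1 + x^2)
 h(x) = sqrt(C1 + x^2)


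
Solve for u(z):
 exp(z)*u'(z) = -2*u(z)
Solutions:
 u(z) = C1*exp(2*exp(-z))


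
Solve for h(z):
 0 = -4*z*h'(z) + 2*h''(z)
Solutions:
 h(z) = C1 + C2*erfi(z)


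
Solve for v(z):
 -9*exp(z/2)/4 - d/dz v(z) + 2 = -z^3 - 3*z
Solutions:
 v(z) = C1 + z^4/4 + 3*z^2/2 + 2*z - 9*exp(z/2)/2


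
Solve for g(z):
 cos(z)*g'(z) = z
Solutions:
 g(z) = C1 + Integral(z/cos(z), z)


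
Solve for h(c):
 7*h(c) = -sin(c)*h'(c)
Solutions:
 h(c) = C1*sqrt(cos(c) + 1)*(cos(c)^3 + 3*cos(c)^2 + 3*cos(c) + 1)/(sqrt(cos(c) - 1)*(cos(c)^3 - 3*cos(c)^2 + 3*cos(c) - 1))


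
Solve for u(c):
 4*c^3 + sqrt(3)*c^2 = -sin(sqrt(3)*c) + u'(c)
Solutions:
 u(c) = C1 + c^4 + sqrt(3)*c^3/3 - sqrt(3)*cos(sqrt(3)*c)/3


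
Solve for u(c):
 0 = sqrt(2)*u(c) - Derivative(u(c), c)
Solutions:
 u(c) = C1*exp(sqrt(2)*c)


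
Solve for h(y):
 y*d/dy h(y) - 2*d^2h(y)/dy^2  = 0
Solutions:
 h(y) = C1 + C2*erfi(y/2)


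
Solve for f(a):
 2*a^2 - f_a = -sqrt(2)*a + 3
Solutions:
 f(a) = C1 + 2*a^3/3 + sqrt(2)*a^2/2 - 3*a


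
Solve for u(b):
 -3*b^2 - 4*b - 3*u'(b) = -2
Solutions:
 u(b) = C1 - b^3/3 - 2*b^2/3 + 2*b/3


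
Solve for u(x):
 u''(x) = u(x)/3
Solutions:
 u(x) = C1*exp(-sqrt(3)*x/3) + C2*exp(sqrt(3)*x/3)


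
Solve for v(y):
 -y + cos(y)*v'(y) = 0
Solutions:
 v(y) = C1 + Integral(y/cos(y), y)


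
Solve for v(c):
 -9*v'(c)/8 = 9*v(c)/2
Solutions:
 v(c) = C1*exp(-4*c)


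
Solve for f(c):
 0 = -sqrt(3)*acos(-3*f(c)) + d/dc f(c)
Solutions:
 Integral(1/acos(-3*_y), (_y, f(c))) = C1 + sqrt(3)*c


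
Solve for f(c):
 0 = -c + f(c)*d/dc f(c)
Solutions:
 f(c) = -sqrt(C1 + c^2)
 f(c) = sqrt(C1 + c^2)


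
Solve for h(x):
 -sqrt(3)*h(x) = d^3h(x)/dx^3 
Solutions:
 h(x) = C3*exp(-3^(1/6)*x) + (C1*sin(3^(2/3)*x/2) + C2*cos(3^(2/3)*x/2))*exp(3^(1/6)*x/2)


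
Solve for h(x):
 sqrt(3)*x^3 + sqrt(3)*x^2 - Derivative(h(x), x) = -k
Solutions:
 h(x) = C1 + k*x + sqrt(3)*x^4/4 + sqrt(3)*x^3/3


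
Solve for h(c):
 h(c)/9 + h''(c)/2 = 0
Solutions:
 h(c) = C1*sin(sqrt(2)*c/3) + C2*cos(sqrt(2)*c/3)


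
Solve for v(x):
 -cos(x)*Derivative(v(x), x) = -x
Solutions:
 v(x) = C1 + Integral(x/cos(x), x)


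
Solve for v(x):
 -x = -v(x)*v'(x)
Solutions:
 v(x) = -sqrt(C1 + x^2)
 v(x) = sqrt(C1 + x^2)


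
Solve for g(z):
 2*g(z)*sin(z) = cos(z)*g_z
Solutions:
 g(z) = C1/cos(z)^2


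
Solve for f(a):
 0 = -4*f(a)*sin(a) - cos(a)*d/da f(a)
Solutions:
 f(a) = C1*cos(a)^4


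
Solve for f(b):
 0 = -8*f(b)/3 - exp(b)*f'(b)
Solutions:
 f(b) = C1*exp(8*exp(-b)/3)


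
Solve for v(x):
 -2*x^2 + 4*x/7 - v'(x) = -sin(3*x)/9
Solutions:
 v(x) = C1 - 2*x^3/3 + 2*x^2/7 - cos(3*x)/27


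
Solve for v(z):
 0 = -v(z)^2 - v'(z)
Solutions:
 v(z) = 1/(C1 + z)


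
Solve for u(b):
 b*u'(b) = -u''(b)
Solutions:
 u(b) = C1 + C2*erf(sqrt(2)*b/2)


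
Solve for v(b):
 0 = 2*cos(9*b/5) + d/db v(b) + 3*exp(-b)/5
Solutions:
 v(b) = C1 - 10*sin(9*b/5)/9 + 3*exp(-b)/5


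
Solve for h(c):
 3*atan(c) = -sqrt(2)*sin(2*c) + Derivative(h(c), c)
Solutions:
 h(c) = C1 + 3*c*atan(c) - 3*log(c^2 + 1)/2 - sqrt(2)*cos(2*c)/2


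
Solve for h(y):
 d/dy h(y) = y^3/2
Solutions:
 h(y) = C1 + y^4/8


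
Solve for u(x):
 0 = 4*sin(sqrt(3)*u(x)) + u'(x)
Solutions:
 u(x) = sqrt(3)*(-acos((-exp(2*sqrt(3)*C1) - exp(8*sqrt(3)*x))/(exp(2*sqrt(3)*C1) - exp(8*sqrt(3)*x))) + 2*pi)/3
 u(x) = sqrt(3)*acos((-exp(2*sqrt(3)*C1) - exp(8*sqrt(3)*x))/(exp(2*sqrt(3)*C1) - exp(8*sqrt(3)*x)))/3


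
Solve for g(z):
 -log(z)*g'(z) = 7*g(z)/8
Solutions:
 g(z) = C1*exp(-7*li(z)/8)


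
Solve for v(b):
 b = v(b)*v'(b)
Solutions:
 v(b) = -sqrt(C1 + b^2)
 v(b) = sqrt(C1 + b^2)


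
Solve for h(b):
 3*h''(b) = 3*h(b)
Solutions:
 h(b) = C1*exp(-b) + C2*exp(b)


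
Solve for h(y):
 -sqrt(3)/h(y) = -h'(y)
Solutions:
 h(y) = -sqrt(C1 + 2*sqrt(3)*y)
 h(y) = sqrt(C1 + 2*sqrt(3)*y)


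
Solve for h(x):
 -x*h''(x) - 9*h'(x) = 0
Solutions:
 h(x) = C1 + C2/x^8


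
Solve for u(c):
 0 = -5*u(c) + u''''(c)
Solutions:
 u(c) = C1*exp(-5^(1/4)*c) + C2*exp(5^(1/4)*c) + C3*sin(5^(1/4)*c) + C4*cos(5^(1/4)*c)


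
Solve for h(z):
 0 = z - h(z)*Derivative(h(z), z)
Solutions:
 h(z) = -sqrt(C1 + z^2)
 h(z) = sqrt(C1 + z^2)


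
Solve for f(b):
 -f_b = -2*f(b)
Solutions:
 f(b) = C1*exp(2*b)


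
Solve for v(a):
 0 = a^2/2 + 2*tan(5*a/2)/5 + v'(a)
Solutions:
 v(a) = C1 - a^3/6 + 4*log(cos(5*a/2))/25


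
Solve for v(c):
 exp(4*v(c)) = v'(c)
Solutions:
 v(c) = log(-(-1/(C1 + 4*c))^(1/4))
 v(c) = log(-1/(C1 + 4*c))/4
 v(c) = log(-I*(-1/(C1 + 4*c))^(1/4))
 v(c) = log(I*(-1/(C1 + 4*c))^(1/4))


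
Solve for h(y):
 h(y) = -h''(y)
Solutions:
 h(y) = C1*sin(y) + C2*cos(y)


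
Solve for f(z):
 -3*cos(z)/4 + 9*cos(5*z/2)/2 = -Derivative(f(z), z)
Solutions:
 f(z) = C1 + 3*sin(z)/4 - 9*sin(5*z/2)/5


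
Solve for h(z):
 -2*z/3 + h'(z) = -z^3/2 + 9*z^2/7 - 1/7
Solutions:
 h(z) = C1 - z^4/8 + 3*z^3/7 + z^2/3 - z/7


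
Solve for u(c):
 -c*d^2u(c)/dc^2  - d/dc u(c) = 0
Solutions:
 u(c) = C1 + C2*log(c)


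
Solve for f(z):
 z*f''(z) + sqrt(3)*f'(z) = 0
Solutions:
 f(z) = C1 + C2*z^(1 - sqrt(3))


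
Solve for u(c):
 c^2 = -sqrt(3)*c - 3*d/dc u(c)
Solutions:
 u(c) = C1 - c^3/9 - sqrt(3)*c^2/6


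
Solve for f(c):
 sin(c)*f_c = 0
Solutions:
 f(c) = C1


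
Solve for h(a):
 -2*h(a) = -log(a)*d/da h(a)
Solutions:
 h(a) = C1*exp(2*li(a))


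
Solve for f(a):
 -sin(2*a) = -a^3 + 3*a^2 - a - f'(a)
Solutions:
 f(a) = C1 - a^4/4 + a^3 - a^2/2 - cos(2*a)/2


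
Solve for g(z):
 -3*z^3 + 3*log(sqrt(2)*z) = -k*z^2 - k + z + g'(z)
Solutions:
 g(z) = C1 + k*z^3/3 + k*z - 3*z^4/4 - z^2/2 + 3*z*log(z) - 3*z + 3*z*log(2)/2


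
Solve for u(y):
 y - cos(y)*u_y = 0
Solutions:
 u(y) = C1 + Integral(y/cos(y), y)


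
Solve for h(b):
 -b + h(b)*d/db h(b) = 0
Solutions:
 h(b) = -sqrt(C1 + b^2)
 h(b) = sqrt(C1 + b^2)


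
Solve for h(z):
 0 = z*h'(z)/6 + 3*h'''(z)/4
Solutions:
 h(z) = C1 + Integral(C2*airyai(-6^(1/3)*z/3) + C3*airybi(-6^(1/3)*z/3), z)


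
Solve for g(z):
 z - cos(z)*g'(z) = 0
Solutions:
 g(z) = C1 + Integral(z/cos(z), z)


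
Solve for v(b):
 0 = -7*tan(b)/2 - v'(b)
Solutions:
 v(b) = C1 + 7*log(cos(b))/2


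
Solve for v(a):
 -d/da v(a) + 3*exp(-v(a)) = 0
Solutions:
 v(a) = log(C1 + 3*a)


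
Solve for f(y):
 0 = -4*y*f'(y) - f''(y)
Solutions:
 f(y) = C1 + C2*erf(sqrt(2)*y)


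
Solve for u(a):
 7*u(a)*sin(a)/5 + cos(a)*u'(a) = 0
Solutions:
 u(a) = C1*cos(a)^(7/5)


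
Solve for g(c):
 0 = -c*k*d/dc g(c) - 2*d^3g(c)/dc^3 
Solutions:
 g(c) = C1 + Integral(C2*airyai(2^(2/3)*c*(-k)^(1/3)/2) + C3*airybi(2^(2/3)*c*(-k)^(1/3)/2), c)


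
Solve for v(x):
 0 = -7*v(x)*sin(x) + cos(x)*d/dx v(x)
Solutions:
 v(x) = C1/cos(x)^7


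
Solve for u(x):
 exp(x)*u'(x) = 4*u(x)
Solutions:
 u(x) = C1*exp(-4*exp(-x))


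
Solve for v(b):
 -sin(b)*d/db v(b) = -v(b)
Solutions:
 v(b) = C1*sqrt(cos(b) - 1)/sqrt(cos(b) + 1)


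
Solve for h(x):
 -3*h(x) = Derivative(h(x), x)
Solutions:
 h(x) = C1*exp(-3*x)


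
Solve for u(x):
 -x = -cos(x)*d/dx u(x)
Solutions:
 u(x) = C1 + Integral(x/cos(x), x)


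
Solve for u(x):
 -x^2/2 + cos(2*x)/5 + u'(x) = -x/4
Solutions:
 u(x) = C1 + x^3/6 - x^2/8 - sin(2*x)/10


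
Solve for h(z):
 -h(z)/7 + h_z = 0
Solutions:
 h(z) = C1*exp(z/7)


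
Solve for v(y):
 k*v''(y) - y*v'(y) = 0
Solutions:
 v(y) = C1 + C2*erf(sqrt(2)*y*sqrt(-1/k)/2)/sqrt(-1/k)


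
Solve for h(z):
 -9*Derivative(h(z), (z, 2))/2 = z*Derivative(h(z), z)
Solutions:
 h(z) = C1 + C2*erf(z/3)


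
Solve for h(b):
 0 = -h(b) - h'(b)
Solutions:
 h(b) = C1*exp(-b)


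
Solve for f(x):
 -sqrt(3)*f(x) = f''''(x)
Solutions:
 f(x) = (C1*sin(sqrt(2)*3^(1/8)*x/2) + C2*cos(sqrt(2)*3^(1/8)*x/2))*exp(-sqrt(2)*3^(1/8)*x/2) + (C3*sin(sqrt(2)*3^(1/8)*x/2) + C4*cos(sqrt(2)*3^(1/8)*x/2))*exp(sqrt(2)*3^(1/8)*x/2)


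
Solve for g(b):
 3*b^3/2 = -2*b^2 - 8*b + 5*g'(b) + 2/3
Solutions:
 g(b) = C1 + 3*b^4/40 + 2*b^3/15 + 4*b^2/5 - 2*b/15


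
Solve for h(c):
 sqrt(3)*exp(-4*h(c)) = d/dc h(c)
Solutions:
 h(c) = log(-I*(C1 + 4*sqrt(3)*c)^(1/4))
 h(c) = log(I*(C1 + 4*sqrt(3)*c)^(1/4))
 h(c) = log(-(C1 + 4*sqrt(3)*c)^(1/4))
 h(c) = log(C1 + 4*sqrt(3)*c)/4


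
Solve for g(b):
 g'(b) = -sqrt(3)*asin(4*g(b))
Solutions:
 Integral(1/asin(4*_y), (_y, g(b))) = C1 - sqrt(3)*b


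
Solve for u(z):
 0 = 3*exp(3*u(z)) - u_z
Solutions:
 u(z) = log(-1/(C1 + 9*z))/3
 u(z) = log((-1/(C1 + 3*z))^(1/3)*(-3^(2/3) - 3*3^(1/6)*I)/6)
 u(z) = log((-1/(C1 + 3*z))^(1/3)*(-3^(2/3) + 3*3^(1/6)*I)/6)


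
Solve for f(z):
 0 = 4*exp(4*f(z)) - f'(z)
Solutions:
 f(z) = log(-(-1/(C1 + 16*z))^(1/4))
 f(z) = log(-1/(C1 + 16*z))/4
 f(z) = log(-I*(-1/(C1 + 16*z))^(1/4))
 f(z) = log(I*(-1/(C1 + 16*z))^(1/4))


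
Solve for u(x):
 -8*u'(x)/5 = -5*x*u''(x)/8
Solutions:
 u(x) = C1 + C2*x^(89/25)


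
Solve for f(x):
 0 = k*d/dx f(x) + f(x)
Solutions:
 f(x) = C1*exp(-x/k)


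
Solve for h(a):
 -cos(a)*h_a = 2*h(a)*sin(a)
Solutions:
 h(a) = C1*cos(a)^2


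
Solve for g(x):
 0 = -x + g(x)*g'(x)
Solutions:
 g(x) = -sqrt(C1 + x^2)
 g(x) = sqrt(C1 + x^2)


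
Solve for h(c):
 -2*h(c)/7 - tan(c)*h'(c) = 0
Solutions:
 h(c) = C1/sin(c)^(2/7)


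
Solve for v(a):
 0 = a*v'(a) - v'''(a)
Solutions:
 v(a) = C1 + Integral(C2*airyai(a) + C3*airybi(a), a)


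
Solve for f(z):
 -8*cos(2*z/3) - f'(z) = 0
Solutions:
 f(z) = C1 - 12*sin(2*z/3)


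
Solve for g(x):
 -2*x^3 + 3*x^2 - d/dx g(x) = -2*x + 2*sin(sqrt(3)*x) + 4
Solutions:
 g(x) = C1 - x^4/2 + x^3 + x^2 - 4*x + 2*sqrt(3)*cos(sqrt(3)*x)/3


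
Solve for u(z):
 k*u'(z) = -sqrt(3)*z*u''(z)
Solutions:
 u(z) = C1 + z^(-sqrt(3)*re(k)/3 + 1)*(C2*sin(sqrt(3)*log(z)*Abs(im(k))/3) + C3*cos(sqrt(3)*log(z)*im(k)/3))


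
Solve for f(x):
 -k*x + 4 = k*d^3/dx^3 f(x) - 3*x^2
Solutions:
 f(x) = C1 + C2*x + C3*x^2 - x^4/24 + x^5/(20*k) + 2*x^3/(3*k)


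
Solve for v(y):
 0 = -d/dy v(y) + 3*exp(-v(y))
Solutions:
 v(y) = log(C1 + 3*y)


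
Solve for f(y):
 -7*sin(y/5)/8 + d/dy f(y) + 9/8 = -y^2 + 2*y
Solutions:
 f(y) = C1 - y^3/3 + y^2 - 9*y/8 - 35*cos(y/5)/8


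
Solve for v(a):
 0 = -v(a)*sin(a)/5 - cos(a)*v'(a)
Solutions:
 v(a) = C1*cos(a)^(1/5)


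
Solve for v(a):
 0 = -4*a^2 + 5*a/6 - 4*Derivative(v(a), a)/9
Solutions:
 v(a) = C1 - 3*a^3 + 15*a^2/16


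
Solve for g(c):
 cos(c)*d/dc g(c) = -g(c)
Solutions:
 g(c) = C1*sqrt(sin(c) - 1)/sqrt(sin(c) + 1)


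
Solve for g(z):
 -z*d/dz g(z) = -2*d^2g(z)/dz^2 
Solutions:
 g(z) = C1 + C2*erfi(z/2)


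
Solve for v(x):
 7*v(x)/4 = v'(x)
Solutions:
 v(x) = C1*exp(7*x/4)


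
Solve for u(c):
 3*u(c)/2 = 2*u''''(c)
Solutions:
 u(c) = C1*exp(-sqrt(2)*3^(1/4)*c/2) + C2*exp(sqrt(2)*3^(1/4)*c/2) + C3*sin(sqrt(2)*3^(1/4)*c/2) + C4*cos(sqrt(2)*3^(1/4)*c/2)


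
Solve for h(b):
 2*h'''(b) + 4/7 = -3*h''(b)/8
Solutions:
 h(b) = C1 + C2*b + C3*exp(-3*b/16) - 16*b^2/21


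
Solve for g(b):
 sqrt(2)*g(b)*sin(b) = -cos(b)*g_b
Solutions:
 g(b) = C1*cos(b)^(sqrt(2))


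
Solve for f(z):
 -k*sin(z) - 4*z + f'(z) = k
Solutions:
 f(z) = C1 + k*z - k*cos(z) + 2*z^2


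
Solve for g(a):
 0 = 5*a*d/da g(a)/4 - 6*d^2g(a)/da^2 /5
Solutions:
 g(a) = C1 + C2*erfi(5*sqrt(3)*a/12)


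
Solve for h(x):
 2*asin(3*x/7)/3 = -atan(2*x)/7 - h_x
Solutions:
 h(x) = C1 - 2*x*asin(3*x/7)/3 - x*atan(2*x)/7 - 2*sqrt(49 - 9*x^2)/9 + log(4*x^2 + 1)/28


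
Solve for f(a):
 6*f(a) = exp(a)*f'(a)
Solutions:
 f(a) = C1*exp(-6*exp(-a))


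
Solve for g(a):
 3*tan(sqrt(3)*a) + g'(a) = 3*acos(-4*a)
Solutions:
 g(a) = C1 + 3*a*acos(-4*a) + 3*sqrt(1 - 16*a^2)/4 + sqrt(3)*log(cos(sqrt(3)*a))


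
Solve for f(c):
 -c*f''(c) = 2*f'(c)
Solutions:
 f(c) = C1 + C2/c


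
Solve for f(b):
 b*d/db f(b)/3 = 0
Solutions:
 f(b) = C1


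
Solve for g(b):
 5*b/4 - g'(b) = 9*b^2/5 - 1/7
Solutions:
 g(b) = C1 - 3*b^3/5 + 5*b^2/8 + b/7


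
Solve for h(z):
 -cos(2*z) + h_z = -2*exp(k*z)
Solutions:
 h(z) = C1 + sin(2*z)/2 - 2*exp(k*z)/k


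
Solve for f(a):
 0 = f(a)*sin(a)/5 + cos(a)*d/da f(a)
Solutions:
 f(a) = C1*cos(a)^(1/5)


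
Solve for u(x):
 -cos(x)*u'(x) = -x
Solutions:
 u(x) = C1 + Integral(x/cos(x), x)


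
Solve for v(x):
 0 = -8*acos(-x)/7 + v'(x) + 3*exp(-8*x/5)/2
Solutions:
 v(x) = C1 + 8*x*acos(-x)/7 + 8*sqrt(1 - x^2)/7 + 15*exp(-8*x/5)/16


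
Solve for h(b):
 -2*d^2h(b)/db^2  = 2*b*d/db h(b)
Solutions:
 h(b) = C1 + C2*erf(sqrt(2)*b/2)


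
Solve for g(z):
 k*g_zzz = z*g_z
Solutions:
 g(z) = C1 + Integral(C2*airyai(z*(1/k)^(1/3)) + C3*airybi(z*(1/k)^(1/3)), z)


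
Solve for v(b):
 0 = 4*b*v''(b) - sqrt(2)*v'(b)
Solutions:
 v(b) = C1 + C2*b^(sqrt(2)/4 + 1)


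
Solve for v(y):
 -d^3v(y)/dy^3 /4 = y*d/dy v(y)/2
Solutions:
 v(y) = C1 + Integral(C2*airyai(-2^(1/3)*y) + C3*airybi(-2^(1/3)*y), y)


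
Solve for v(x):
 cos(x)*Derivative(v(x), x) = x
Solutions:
 v(x) = C1 + Integral(x/cos(x), x)


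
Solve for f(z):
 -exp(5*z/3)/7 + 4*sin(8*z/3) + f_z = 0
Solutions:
 f(z) = C1 + 3*exp(5*z/3)/35 + 3*cos(8*z/3)/2


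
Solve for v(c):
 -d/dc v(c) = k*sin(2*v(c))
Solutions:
 v(c) = pi - acos((-C1 - exp(4*c*k))/(C1 - exp(4*c*k)))/2
 v(c) = acos((-C1 - exp(4*c*k))/(C1 - exp(4*c*k)))/2


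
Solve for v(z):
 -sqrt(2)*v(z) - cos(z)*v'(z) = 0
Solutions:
 v(z) = C1*(sin(z) - 1)^(sqrt(2)/2)/(sin(z) + 1)^(sqrt(2)/2)


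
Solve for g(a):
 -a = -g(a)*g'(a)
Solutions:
 g(a) = -sqrt(C1 + a^2)
 g(a) = sqrt(C1 + a^2)


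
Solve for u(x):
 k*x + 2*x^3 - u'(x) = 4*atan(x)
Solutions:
 u(x) = C1 + k*x^2/2 + x^4/2 - 4*x*atan(x) + 2*log(x^2 + 1)


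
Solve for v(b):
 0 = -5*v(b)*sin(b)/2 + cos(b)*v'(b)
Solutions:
 v(b) = C1/cos(b)^(5/2)


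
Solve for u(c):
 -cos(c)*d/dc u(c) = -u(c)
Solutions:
 u(c) = C1*sqrt(sin(c) + 1)/sqrt(sin(c) - 1)


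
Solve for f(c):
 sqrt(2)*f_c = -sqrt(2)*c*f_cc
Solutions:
 f(c) = C1 + C2*log(c)


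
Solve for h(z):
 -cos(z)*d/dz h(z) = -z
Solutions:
 h(z) = C1 + Integral(z/cos(z), z)


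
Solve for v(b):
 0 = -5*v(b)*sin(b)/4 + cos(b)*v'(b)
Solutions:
 v(b) = C1/cos(b)^(5/4)


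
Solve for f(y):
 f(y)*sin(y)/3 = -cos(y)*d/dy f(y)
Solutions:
 f(y) = C1*cos(y)^(1/3)


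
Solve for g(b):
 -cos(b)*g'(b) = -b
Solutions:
 g(b) = C1 + Integral(b/cos(b), b)


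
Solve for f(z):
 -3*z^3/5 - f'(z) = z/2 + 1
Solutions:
 f(z) = C1 - 3*z^4/20 - z^2/4 - z


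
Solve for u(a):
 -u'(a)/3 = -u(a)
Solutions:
 u(a) = C1*exp(3*a)


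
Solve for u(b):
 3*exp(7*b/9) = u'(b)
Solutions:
 u(b) = C1 + 27*exp(7*b/9)/7


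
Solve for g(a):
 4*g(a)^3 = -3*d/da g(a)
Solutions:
 g(a) = -sqrt(6)*sqrt(-1/(C1 - 4*a))/2
 g(a) = sqrt(6)*sqrt(-1/(C1 - 4*a))/2


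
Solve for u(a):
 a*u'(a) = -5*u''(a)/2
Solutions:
 u(a) = C1 + C2*erf(sqrt(5)*a/5)


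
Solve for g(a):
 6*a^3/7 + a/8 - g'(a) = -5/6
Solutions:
 g(a) = C1 + 3*a^4/14 + a^2/16 + 5*a/6


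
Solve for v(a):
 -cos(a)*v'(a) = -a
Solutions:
 v(a) = C1 + Integral(a/cos(a), a)


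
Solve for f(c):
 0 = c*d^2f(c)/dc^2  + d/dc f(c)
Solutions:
 f(c) = C1 + C2*log(c)


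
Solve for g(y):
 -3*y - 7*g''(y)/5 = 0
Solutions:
 g(y) = C1 + C2*y - 5*y^3/14


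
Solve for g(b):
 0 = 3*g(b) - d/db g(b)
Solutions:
 g(b) = C1*exp(3*b)


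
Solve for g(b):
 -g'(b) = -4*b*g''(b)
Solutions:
 g(b) = C1 + C2*b^(5/4)


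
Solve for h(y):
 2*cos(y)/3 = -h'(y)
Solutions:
 h(y) = C1 - 2*sin(y)/3


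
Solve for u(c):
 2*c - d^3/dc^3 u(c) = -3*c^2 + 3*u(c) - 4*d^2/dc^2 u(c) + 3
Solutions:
 u(c) = C1*exp(c) + C2*exp(c*(3 - sqrt(21))/2) + C3*exp(c*(3 + sqrt(21))/2) + c^2 + 2*c/3 + 5/3


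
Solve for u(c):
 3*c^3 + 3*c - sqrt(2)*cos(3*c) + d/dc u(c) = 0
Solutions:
 u(c) = C1 - 3*c^4/4 - 3*c^2/2 + sqrt(2)*sin(3*c)/3


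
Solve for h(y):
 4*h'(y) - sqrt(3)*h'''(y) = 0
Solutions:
 h(y) = C1 + C2*exp(-2*3^(3/4)*y/3) + C3*exp(2*3^(3/4)*y/3)


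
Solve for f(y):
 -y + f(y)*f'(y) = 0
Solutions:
 f(y) = -sqrt(C1 + y^2)
 f(y) = sqrt(C1 + y^2)


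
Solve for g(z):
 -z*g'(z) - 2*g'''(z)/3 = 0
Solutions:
 g(z) = C1 + Integral(C2*airyai(-2^(2/3)*3^(1/3)*z/2) + C3*airybi(-2^(2/3)*3^(1/3)*z/2), z)


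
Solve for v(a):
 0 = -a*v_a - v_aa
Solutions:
 v(a) = C1 + C2*erf(sqrt(2)*a/2)


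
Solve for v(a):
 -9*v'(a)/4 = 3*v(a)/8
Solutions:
 v(a) = C1*exp(-a/6)


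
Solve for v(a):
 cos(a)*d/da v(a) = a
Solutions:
 v(a) = C1 + Integral(a/cos(a), a)


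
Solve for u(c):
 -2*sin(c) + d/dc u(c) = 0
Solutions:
 u(c) = C1 - 2*cos(c)


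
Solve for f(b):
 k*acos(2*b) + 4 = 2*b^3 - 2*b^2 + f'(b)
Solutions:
 f(b) = C1 - b^4/2 + 2*b^3/3 + 4*b + k*(b*acos(2*b) - sqrt(1 - 4*b^2)/2)


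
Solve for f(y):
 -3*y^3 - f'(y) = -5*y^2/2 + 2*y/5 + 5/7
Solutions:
 f(y) = C1 - 3*y^4/4 + 5*y^3/6 - y^2/5 - 5*y/7


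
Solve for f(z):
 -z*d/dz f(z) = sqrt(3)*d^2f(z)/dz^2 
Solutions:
 f(z) = C1 + C2*erf(sqrt(2)*3^(3/4)*z/6)


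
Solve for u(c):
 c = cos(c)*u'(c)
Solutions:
 u(c) = C1 + Integral(c/cos(c), c)


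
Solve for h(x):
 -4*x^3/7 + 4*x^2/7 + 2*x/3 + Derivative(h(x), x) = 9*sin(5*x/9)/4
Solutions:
 h(x) = C1 + x^4/7 - 4*x^3/21 - x^2/3 - 81*cos(5*x/9)/20


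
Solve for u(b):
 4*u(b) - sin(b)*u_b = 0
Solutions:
 u(b) = C1*(cos(b)^2 - 2*cos(b) + 1)/(cos(b)^2 + 2*cos(b) + 1)


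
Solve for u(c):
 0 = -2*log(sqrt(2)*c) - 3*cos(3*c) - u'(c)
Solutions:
 u(c) = C1 - 2*c*log(c) - c*log(2) + 2*c - sin(3*c)


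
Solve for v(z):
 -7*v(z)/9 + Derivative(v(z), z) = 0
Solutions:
 v(z) = C1*exp(7*z/9)


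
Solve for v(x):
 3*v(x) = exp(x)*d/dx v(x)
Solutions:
 v(x) = C1*exp(-3*exp(-x))


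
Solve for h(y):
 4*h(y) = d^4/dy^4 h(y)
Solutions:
 h(y) = C1*exp(-sqrt(2)*y) + C2*exp(sqrt(2)*y) + C3*sin(sqrt(2)*y) + C4*cos(sqrt(2)*y)


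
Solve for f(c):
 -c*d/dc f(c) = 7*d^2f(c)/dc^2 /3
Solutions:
 f(c) = C1 + C2*erf(sqrt(42)*c/14)


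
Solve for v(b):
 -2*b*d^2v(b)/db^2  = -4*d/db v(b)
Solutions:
 v(b) = C1 + C2*b^3


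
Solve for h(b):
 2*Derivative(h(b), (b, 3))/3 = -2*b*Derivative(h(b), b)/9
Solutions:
 h(b) = C1 + Integral(C2*airyai(-3^(2/3)*b/3) + C3*airybi(-3^(2/3)*b/3), b)


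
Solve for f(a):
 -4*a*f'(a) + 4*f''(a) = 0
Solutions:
 f(a) = C1 + C2*erfi(sqrt(2)*a/2)


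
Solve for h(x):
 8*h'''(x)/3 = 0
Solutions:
 h(x) = C1 + C2*x + C3*x^2


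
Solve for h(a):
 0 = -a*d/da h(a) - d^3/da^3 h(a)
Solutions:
 h(a) = C1 + Integral(C2*airyai(-a) + C3*airybi(-a), a)


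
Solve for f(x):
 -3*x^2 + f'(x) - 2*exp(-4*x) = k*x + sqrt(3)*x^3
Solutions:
 f(x) = C1 + k*x^2/2 + sqrt(3)*x^4/4 + x^3 - exp(-4*x)/2


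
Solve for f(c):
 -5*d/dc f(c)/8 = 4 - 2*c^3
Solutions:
 f(c) = C1 + 4*c^4/5 - 32*c/5


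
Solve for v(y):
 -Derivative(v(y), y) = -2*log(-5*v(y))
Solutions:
 -Integral(1/(log(-_y) + log(5)), (_y, v(y)))/2 = C1 - y


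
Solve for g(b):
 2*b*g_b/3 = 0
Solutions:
 g(b) = C1


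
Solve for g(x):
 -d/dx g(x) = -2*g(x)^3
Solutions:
 g(x) = -sqrt(2)*sqrt(-1/(C1 + 2*x))/2
 g(x) = sqrt(2)*sqrt(-1/(C1 + 2*x))/2


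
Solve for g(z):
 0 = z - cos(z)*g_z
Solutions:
 g(z) = C1 + Integral(z/cos(z), z)


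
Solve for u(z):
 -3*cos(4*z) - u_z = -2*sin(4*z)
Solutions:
 u(z) = C1 - 3*sin(4*z)/4 - cos(4*z)/2


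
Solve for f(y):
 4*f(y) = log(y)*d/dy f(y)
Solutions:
 f(y) = C1*exp(4*li(y))


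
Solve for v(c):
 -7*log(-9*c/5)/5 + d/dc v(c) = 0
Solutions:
 v(c) = C1 + 7*c*log(-c)/5 + 7*c*(-log(5) - 1 + 2*log(3))/5


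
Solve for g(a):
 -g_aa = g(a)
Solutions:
 g(a) = C1*sin(a) + C2*cos(a)


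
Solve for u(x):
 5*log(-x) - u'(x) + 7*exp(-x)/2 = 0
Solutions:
 u(x) = C1 + 5*x*log(-x) - 5*x - 7*exp(-x)/2


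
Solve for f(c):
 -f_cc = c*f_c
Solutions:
 f(c) = C1 + C2*erf(sqrt(2)*c/2)


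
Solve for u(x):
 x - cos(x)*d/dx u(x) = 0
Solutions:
 u(x) = C1 + Integral(x/cos(x), x)


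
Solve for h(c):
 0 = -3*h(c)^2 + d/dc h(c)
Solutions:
 h(c) = -1/(C1 + 3*c)


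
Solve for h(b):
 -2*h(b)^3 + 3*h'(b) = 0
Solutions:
 h(b) = -sqrt(6)*sqrt(-1/(C1 + 2*b))/2
 h(b) = sqrt(6)*sqrt(-1/(C1 + 2*b))/2


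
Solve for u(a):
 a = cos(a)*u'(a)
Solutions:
 u(a) = C1 + Integral(a/cos(a), a)


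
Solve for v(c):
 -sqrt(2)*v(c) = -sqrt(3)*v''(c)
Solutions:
 v(c) = C1*exp(-2^(1/4)*3^(3/4)*c/3) + C2*exp(2^(1/4)*3^(3/4)*c/3)


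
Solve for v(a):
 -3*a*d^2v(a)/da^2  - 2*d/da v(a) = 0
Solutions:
 v(a) = C1 + C2*a^(1/3)


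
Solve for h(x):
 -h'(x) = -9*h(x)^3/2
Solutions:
 h(x) = -sqrt(-1/(C1 + 9*x))
 h(x) = sqrt(-1/(C1 + 9*x))


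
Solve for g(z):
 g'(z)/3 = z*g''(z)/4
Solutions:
 g(z) = C1 + C2*z^(7/3)


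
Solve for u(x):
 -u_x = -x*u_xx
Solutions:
 u(x) = C1 + C2*x^2


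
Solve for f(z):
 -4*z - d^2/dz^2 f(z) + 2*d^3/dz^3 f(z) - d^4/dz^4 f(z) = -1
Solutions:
 f(z) = C1 + C4*exp(z) - 2*z^3/3 - 7*z^2/2 + z*(C2 + C3*exp(z))


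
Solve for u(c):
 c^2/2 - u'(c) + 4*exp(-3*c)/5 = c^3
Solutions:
 u(c) = C1 - c^4/4 + c^3/6 - 4*exp(-3*c)/15


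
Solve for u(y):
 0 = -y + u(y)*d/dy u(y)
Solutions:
 u(y) = -sqrt(C1 + y^2)
 u(y) = sqrt(C1 + y^2)


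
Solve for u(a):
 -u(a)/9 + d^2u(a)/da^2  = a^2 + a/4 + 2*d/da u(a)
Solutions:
 u(a) = C1*exp(a*(1 - sqrt(10)/3)) + C2*exp(a*(1 + sqrt(10)/3)) - 9*a^2 + 1287*a/4 - 11907/2


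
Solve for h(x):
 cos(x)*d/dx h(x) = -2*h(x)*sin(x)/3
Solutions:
 h(x) = C1*cos(x)^(2/3)


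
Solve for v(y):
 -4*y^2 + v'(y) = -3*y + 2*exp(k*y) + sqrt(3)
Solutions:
 v(y) = C1 + 4*y^3/3 - 3*y^2/2 + sqrt(3)*y + 2*exp(k*y)/k


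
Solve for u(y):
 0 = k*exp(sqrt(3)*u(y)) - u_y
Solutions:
 u(y) = sqrt(3)*(2*log(-1/(C1 + k*y)) - log(3))/6


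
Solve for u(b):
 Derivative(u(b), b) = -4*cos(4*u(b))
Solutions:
 u(b) = -asin((C1 + exp(32*b))/(C1 - exp(32*b)))/4 + pi/4
 u(b) = asin((C1 + exp(32*b))/(C1 - exp(32*b)))/4


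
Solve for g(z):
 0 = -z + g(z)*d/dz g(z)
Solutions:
 g(z) = -sqrt(C1 + z^2)
 g(z) = sqrt(C1 + z^2)


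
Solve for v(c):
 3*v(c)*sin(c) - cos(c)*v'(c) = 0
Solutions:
 v(c) = C1/cos(c)^3


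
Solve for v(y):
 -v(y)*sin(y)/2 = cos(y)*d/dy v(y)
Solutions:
 v(y) = C1*sqrt(cos(y))


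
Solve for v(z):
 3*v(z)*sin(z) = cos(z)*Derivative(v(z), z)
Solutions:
 v(z) = C1/cos(z)^3


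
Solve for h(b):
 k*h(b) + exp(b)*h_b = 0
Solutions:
 h(b) = C1*exp(k*exp(-b))


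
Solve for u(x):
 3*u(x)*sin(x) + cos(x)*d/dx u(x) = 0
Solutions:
 u(x) = C1*cos(x)^3


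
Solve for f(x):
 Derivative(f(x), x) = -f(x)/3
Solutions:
 f(x) = C1*exp(-x/3)


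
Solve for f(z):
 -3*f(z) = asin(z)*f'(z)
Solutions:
 f(z) = C1*exp(-3*Integral(1/asin(z), z))


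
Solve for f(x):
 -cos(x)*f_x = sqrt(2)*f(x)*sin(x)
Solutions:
 f(x) = C1*cos(x)^(sqrt(2))


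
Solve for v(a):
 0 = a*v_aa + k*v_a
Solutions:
 v(a) = C1 + a^(1 - re(k))*(C2*sin(log(a)*Abs(im(k))) + C3*cos(log(a)*im(k)))


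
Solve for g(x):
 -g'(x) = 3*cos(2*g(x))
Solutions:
 g(x) = -asin((C1 + exp(12*x))/(C1 - exp(12*x)))/2 + pi/2
 g(x) = asin((C1 + exp(12*x))/(C1 - exp(12*x)))/2


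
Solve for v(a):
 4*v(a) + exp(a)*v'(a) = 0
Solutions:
 v(a) = C1*exp(4*exp(-a))


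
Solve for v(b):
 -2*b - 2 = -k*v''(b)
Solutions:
 v(b) = C1 + C2*b + b^3/(3*k) + b^2/k


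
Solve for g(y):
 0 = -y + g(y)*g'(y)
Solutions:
 g(y) = -sqrt(C1 + y^2)
 g(y) = sqrt(C1 + y^2)


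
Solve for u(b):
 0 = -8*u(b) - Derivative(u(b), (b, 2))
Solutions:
 u(b) = C1*sin(2*sqrt(2)*b) + C2*cos(2*sqrt(2)*b)


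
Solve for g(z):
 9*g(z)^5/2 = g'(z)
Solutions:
 g(z) = -(-1/(C1 + 18*z))^(1/4)
 g(z) = (-1/(C1 + 18*z))^(1/4)
 g(z) = -I*(-1/(C1 + 18*z))^(1/4)
 g(z) = I*(-1/(C1 + 18*z))^(1/4)


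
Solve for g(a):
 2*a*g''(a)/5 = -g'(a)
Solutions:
 g(a) = C1 + C2/a^(3/2)


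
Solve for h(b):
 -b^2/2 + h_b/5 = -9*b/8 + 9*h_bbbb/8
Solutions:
 h(b) = C1 + C4*exp(2*75^(1/3)*b/15) + 5*b^3/6 - 45*b^2/16 + (C2*sin(3^(5/6)*5^(2/3)*b/15) + C3*cos(3^(5/6)*5^(2/3)*b/15))*exp(-75^(1/3)*b/15)


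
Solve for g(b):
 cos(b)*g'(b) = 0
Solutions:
 g(b) = C1


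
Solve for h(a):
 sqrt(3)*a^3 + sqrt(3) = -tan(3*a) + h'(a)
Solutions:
 h(a) = C1 + sqrt(3)*a^4/4 + sqrt(3)*a - log(cos(3*a))/3


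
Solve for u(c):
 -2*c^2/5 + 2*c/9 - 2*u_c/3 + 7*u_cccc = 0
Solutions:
 u(c) = C1 + C4*exp(2^(1/3)*21^(2/3)*c/21) - c^3/5 + c^2/6 + (C2*sin(2^(1/3)*3^(1/6)*7^(2/3)*c/14) + C3*cos(2^(1/3)*3^(1/6)*7^(2/3)*c/14))*exp(-2^(1/3)*21^(2/3)*c/42)


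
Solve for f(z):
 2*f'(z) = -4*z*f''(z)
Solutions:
 f(z) = C1 + C2*sqrt(z)


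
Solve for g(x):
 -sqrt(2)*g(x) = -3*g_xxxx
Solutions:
 g(x) = C1*exp(-2^(1/8)*3^(3/4)*x/3) + C2*exp(2^(1/8)*3^(3/4)*x/3) + C3*sin(2^(1/8)*3^(3/4)*x/3) + C4*cos(2^(1/8)*3^(3/4)*x/3)


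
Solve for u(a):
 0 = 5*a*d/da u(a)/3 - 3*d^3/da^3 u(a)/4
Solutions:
 u(a) = C1 + Integral(C2*airyai(60^(1/3)*a/3) + C3*airybi(60^(1/3)*a/3), a)


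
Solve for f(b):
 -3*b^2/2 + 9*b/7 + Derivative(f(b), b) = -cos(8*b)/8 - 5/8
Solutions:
 f(b) = C1 + b^3/2 - 9*b^2/14 - 5*b/8 - sin(8*b)/64


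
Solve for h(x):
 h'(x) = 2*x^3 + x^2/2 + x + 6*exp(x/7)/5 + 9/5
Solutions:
 h(x) = C1 + x^4/2 + x^3/6 + x^2/2 + 9*x/5 + 42*exp(x/7)/5


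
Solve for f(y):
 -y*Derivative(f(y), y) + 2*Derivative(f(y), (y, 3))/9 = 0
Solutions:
 f(y) = C1 + Integral(C2*airyai(6^(2/3)*y/2) + C3*airybi(6^(2/3)*y/2), y)


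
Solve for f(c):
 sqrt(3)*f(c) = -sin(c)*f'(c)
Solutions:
 f(c) = C1*(cos(c) + 1)^(sqrt(3)/2)/(cos(c) - 1)^(sqrt(3)/2)


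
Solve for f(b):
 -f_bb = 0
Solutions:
 f(b) = C1 + C2*b


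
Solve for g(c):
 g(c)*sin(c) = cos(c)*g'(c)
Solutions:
 g(c) = C1/cos(c)


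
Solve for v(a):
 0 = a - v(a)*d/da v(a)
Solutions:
 v(a) = -sqrt(C1 + a^2)
 v(a) = sqrt(C1 + a^2)


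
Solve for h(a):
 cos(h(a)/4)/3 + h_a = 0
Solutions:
 a/3 - 2*log(sin(h(a)/4) - 1) + 2*log(sin(h(a)/4) + 1) = C1


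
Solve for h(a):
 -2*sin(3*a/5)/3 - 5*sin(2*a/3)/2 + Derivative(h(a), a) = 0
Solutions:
 h(a) = C1 - 10*cos(3*a/5)/9 - 15*cos(2*a/3)/4


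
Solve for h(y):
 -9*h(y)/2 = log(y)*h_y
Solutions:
 h(y) = C1*exp(-9*li(y)/2)


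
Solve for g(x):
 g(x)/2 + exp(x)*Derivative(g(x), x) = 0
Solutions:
 g(x) = C1*exp(exp(-x)/2)


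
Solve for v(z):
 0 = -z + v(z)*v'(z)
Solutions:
 v(z) = -sqrt(C1 + z^2)
 v(z) = sqrt(C1 + z^2)


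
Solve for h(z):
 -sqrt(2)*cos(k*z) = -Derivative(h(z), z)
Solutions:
 h(z) = C1 + sqrt(2)*sin(k*z)/k


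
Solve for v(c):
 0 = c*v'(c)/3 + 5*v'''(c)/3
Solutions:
 v(c) = C1 + Integral(C2*airyai(-5^(2/3)*c/5) + C3*airybi(-5^(2/3)*c/5), c)


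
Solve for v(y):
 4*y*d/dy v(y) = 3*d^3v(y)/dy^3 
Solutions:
 v(y) = C1 + Integral(C2*airyai(6^(2/3)*y/3) + C3*airybi(6^(2/3)*y/3), y)


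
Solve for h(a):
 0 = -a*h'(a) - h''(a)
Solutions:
 h(a) = C1 + C2*erf(sqrt(2)*a/2)


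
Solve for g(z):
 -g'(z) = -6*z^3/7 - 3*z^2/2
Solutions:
 g(z) = C1 + 3*z^4/14 + z^3/2


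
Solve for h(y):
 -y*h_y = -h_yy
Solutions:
 h(y) = C1 + C2*erfi(sqrt(2)*y/2)


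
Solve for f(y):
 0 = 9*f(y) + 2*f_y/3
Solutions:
 f(y) = C1*exp(-27*y/2)


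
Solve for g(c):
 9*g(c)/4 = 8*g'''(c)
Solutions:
 g(c) = C3*exp(2^(1/3)*3^(2/3)*c/4) + (C1*sin(3*2^(1/3)*3^(1/6)*c/8) + C2*cos(3*2^(1/3)*3^(1/6)*c/8))*exp(-2^(1/3)*3^(2/3)*c/8)


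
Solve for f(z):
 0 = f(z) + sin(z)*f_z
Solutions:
 f(z) = C1*sqrt(cos(z) + 1)/sqrt(cos(z) - 1)


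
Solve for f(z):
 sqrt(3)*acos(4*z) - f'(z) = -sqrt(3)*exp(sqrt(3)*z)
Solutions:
 f(z) = C1 + sqrt(3)*(z*acos(4*z) - sqrt(1 - 16*z^2)/4) + exp(sqrt(3)*z)


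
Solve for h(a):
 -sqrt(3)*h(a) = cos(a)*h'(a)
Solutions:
 h(a) = C1*(sin(a) - 1)^(sqrt(3)/2)/(sin(a) + 1)^(sqrt(3)/2)


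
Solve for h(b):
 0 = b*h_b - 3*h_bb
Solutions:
 h(b) = C1 + C2*erfi(sqrt(6)*b/6)


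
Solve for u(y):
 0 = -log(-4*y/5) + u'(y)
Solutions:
 u(y) = C1 + y*log(-y) + y*(-log(5) - 1 + 2*log(2))


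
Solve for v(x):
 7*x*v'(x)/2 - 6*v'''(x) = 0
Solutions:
 v(x) = C1 + Integral(C2*airyai(126^(1/3)*x/6) + C3*airybi(126^(1/3)*x/6), x)


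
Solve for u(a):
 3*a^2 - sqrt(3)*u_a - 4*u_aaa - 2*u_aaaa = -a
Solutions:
 u(a) = C1 + C2*exp(a*(-4 + 4/(8 + 27*sqrt(3)/4 + sqrt(-256 + (32 + 27*sqrt(3))^2/4)/2)^(1/3) + (8 + 27*sqrt(3)/4 + sqrt(-256 + (32 + 27*sqrt(3))^2/4)/2)^(1/3))/6)*sin(sqrt(3)*a*(-(8 + 27*sqrt(3)/4 + sqrt(-256 + (16 + 27*sqrt(3)/2)^2)/2)^(1/3) + 4/(8 + 27*sqrt(3)/4 + sqrt(-256 + (16 + 27*sqrt(3)/2)^2)/2)^(1/3))/6) + C3*exp(a*(-4 + 4/(8 + 27*sqrt(3)/4 + sqrt(-256 + (32 + 27*sqrt(3))^2/4)/2)^(1/3) + (8 + 27*sqrt(3)/4 + sqrt(-256 + (32 + 27*sqrt(3))^2/4)/2)^(1/3))/6)*cos(sqrt(3)*a*(-(8 + 27*sqrt(3)/4 + sqrt(-256 + (16 + 27*sqrt(3)/2)^2)/2)^(1/3) + 4/(8 + 27*sqrt(3)/4 + sqrt(-256 + (16 + 27*sqrt(3)/2)^2)/2)^(1/3))/6) + C4*exp(-a*(4/(8 + 27*sqrt(3)/4 + sqrt(-256 + (32 + 27*sqrt(3))^2/4)/2)^(1/3) + 2 + (8 + 27*sqrt(3)/4 + sqrt(-256 + (32 + 27*sqrt(3))^2/4)/2)^(1/3))/3) + sqrt(3)*a^3/3 + sqrt(3)*a^2/6 - 8*a


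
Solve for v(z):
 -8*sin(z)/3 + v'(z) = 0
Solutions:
 v(z) = C1 - 8*cos(z)/3


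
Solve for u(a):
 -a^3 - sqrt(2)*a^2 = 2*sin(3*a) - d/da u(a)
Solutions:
 u(a) = C1 + a^4/4 + sqrt(2)*a^3/3 - 2*cos(3*a)/3


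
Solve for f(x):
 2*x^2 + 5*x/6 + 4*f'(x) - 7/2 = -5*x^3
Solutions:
 f(x) = C1 - 5*x^4/16 - x^3/6 - 5*x^2/48 + 7*x/8


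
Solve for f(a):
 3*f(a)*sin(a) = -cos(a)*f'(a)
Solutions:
 f(a) = C1*cos(a)^3


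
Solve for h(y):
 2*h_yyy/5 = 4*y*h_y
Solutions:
 h(y) = C1 + Integral(C2*airyai(10^(1/3)*y) + C3*airybi(10^(1/3)*y), y)


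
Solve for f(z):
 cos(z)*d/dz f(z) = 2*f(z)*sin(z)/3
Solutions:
 f(z) = C1/cos(z)^(2/3)


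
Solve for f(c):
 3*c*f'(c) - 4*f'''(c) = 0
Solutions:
 f(c) = C1 + Integral(C2*airyai(6^(1/3)*c/2) + C3*airybi(6^(1/3)*c/2), c)


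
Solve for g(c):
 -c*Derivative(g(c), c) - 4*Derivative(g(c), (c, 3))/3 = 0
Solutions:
 g(c) = C1 + Integral(C2*airyai(-6^(1/3)*c/2) + C3*airybi(-6^(1/3)*c/2), c)


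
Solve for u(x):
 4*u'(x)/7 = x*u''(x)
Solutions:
 u(x) = C1 + C2*x^(11/7)


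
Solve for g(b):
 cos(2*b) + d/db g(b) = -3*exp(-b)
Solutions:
 g(b) = C1 - sin(2*b)/2 + 3*exp(-b)


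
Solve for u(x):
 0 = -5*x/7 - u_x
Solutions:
 u(x) = C1 - 5*x^2/14


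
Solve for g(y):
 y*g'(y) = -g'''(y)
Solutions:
 g(y) = C1 + Integral(C2*airyai(-y) + C3*airybi(-y), y)


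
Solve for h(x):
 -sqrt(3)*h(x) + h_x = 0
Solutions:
 h(x) = C1*exp(sqrt(3)*x)


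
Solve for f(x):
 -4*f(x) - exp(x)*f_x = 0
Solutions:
 f(x) = C1*exp(4*exp(-x))


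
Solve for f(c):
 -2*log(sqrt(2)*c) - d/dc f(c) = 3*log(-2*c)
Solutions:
 f(c) = C1 - 5*c*log(c) + c*(-4*log(2) + 5 - 3*I*pi)


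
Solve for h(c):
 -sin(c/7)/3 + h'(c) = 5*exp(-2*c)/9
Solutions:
 h(c) = C1 - 7*cos(c/7)/3 - 5*exp(-2*c)/18


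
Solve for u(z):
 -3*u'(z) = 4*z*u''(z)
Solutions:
 u(z) = C1 + C2*z^(1/4)


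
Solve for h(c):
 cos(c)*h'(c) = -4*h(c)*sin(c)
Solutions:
 h(c) = C1*cos(c)^4


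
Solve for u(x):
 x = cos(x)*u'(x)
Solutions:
 u(x) = C1 + Integral(x/cos(x), x)


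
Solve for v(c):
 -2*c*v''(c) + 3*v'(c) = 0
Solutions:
 v(c) = C1 + C2*c^(5/2)


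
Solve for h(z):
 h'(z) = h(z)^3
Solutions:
 h(z) = -sqrt(2)*sqrt(-1/(C1 + z))/2
 h(z) = sqrt(2)*sqrt(-1/(C1 + z))/2


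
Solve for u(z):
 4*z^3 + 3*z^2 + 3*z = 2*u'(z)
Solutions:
 u(z) = C1 + z^4/2 + z^3/2 + 3*z^2/4


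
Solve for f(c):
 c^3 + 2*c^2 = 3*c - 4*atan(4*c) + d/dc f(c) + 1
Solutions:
 f(c) = C1 + c^4/4 + 2*c^3/3 - 3*c^2/2 + 4*c*atan(4*c) - c - log(16*c^2 + 1)/2


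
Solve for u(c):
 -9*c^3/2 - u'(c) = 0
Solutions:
 u(c) = C1 - 9*c^4/8
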